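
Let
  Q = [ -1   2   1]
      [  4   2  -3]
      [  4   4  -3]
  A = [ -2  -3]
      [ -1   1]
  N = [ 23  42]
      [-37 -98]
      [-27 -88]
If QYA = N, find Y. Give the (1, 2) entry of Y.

Isolating Y: multiply by Q⁻¹ from the left and A⁻¹ from the right, so Y = Q⁻¹NA⁻¹.
det Q = 2, so Q⁻¹ = [[3, 5, -4], [0, -1/2, 1/2], [4, 6, -5]].
det A = -5, so A⁻¹ = [[-1/5, -3/5], [-1/5, 2/5]].
Q⁻¹N = [[-8, -12], [5, 5], [5, 20]].
Y = (Q⁻¹N)A⁻¹ = [[4, 0], [-2, -1], [-5, 5]].

0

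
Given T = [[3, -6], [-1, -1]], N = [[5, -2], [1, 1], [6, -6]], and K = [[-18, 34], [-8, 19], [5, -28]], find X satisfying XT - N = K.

X = [[-5, -2], [-3, -2], [5, 4]]

XT = K + N = [[-13, 32], [-7, 20], [11, -34]].
Since T sits to the right of X, X = (K + N)T⁻¹.
det T = -9; the adjugate gives T⁻¹ = [[1/9, -2/3], [-1/9, -1/3]].
X = (K + N)T⁻¹ = [[-5, -2], [-3, -2], [5, 4]].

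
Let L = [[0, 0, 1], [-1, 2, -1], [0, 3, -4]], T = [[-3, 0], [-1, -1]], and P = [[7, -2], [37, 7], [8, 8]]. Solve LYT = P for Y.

Isolating Y: multiply by L⁻¹ from the left and T⁻¹ from the right, so Y = L⁻¹PT⁻¹.
det L = -3; the adjugate gives L⁻¹ = [[5/3, -1, 2/3], [4/3, 0, 1/3], [1, 0, 0]].
T has determinant 3; T⁻¹ = [[-1/3, 0], [1/3, -1]].
L⁻¹P = [[-20, -5], [12, 0], [7, -2]].
Y = (L⁻¹P)T⁻¹ = [[5, 5], [-4, 0], [-3, 2]].

Y = [[5, 5], [-4, 0], [-3, 2]]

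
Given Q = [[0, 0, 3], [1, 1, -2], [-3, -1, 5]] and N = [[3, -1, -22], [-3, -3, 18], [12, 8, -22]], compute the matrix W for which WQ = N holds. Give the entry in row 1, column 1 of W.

-6

Since Q sits to the right of W, W = NQ⁻¹.
det Q = 6; the adjugate gives Q⁻¹ = [[1/2, -1/2, -1/2], [1/6, 3/2, 1/2], [1/3, 0, 0]].
W = NQ⁻¹ = [[3, -1, -22], [-3, -3, 18], [12, 8, -22]] · [[1/2, -1/2, -1/2], [1/6, 3/2, 1/2], [1/3, 0, 0]] = [[-6, -3, -2], [4, -3, 0], [0, 6, -2]].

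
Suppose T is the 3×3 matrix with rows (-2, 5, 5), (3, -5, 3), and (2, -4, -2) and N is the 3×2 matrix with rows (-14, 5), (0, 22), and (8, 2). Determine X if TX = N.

Since T multiplies X on the left, X = T⁻¹N.
det T = 6, so T⁻¹ = [[11/3, -5/3, 20/3], [2, -1, 7/2], [-1/3, 1/3, -5/6]].
X = T⁻¹N = [[11/3, -5/3, 20/3], [2, -1, 7/2], [-1/3, 1/3, -5/6]] · [[-14, 5], [0, 22], [8, 2]] = [[2, -5], [0, -5], [-2, 4]].

X = [[2, -5], [0, -5], [-2, 4]]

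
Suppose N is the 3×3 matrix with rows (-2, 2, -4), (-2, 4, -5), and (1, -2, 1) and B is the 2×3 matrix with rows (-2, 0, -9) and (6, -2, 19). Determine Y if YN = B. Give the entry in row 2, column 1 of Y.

N is on the right of Y, so right-multiply by N⁻¹: Y = BN⁻¹.
det N = 6; the adjugate gives N⁻¹ = [[-1, 1, 1], [-1/2, 1/3, -1/3], [0, -1/3, -2/3]].
Y = BN⁻¹ = [[-2, 0, -9], [6, -2, 19]] · [[-1, 1, 1], [-1/2, 1/3, -1/3], [0, -1/3, -2/3]] = [[2, 1, 4], [-5, -1, -6]].

-5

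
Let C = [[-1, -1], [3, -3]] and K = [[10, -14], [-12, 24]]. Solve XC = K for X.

X = [[2, 4], [-6, -6]]

Since C sits to the right of X, X = KC⁻¹.
det C = 6, so C⁻¹ = [[-1/2, 1/6], [-1/2, -1/6]].
X = KC⁻¹ = [[10, -14], [-12, 24]] · [[-1/2, 1/6], [-1/2, -1/6]] = [[2, 4], [-6, -6]].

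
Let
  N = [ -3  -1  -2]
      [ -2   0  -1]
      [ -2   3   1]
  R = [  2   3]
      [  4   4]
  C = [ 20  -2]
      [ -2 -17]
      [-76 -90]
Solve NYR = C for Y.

Y = [[5, -1], [-3, -3], [5, -5]]

Left-multiply by N⁻¹ and right-multiply by R⁻¹: Y = N⁻¹CR⁻¹.
N has determinant -1; N⁻¹ = [[-3, 5, -1], [-4, 7, -1], [6, -11, 2]].
det R = -4; the adjugate gives R⁻¹ = [[-1, 3/4], [1, -1/2]].
N⁻¹C = [[6, 11], [-18, -21], [-10, -5]].
Y = (N⁻¹C)R⁻¹ = [[5, -1], [-3, -3], [5, -5]].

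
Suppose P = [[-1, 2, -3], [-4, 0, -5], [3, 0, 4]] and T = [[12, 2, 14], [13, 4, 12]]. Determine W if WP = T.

W = [[1, -1, 3], [2, -6, -3]]

Right-multiplying both sides by P⁻¹ gives W = TP⁻¹.
P has determinant 2; P⁻¹ = [[0, -4, -5], [1/2, 5/2, 7/2], [0, 3, 4]].
W = TP⁻¹ = [[12, 2, 14], [13, 4, 12]] · [[0, -4, -5], [1/2, 5/2, 7/2], [0, 3, 4]] = [[1, -1, 3], [2, -6, -3]].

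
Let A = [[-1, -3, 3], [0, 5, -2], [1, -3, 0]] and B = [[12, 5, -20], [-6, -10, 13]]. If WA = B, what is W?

Since A sits to the right of W, W = BA⁻¹.
det A = -3; the adjugate gives A⁻¹ = [[2, 3, 3], [2/3, 1, 2/3], [5/3, 2, 5/3]].
W = BA⁻¹ = [[12, 5, -20], [-6, -10, 13]] · [[2, 3, 3], [2/3, 1, 2/3], [5/3, 2, 5/3]] = [[-6, 1, 6], [3, -2, -3]].

W = [[-6, 1, 6], [3, -2, -3]]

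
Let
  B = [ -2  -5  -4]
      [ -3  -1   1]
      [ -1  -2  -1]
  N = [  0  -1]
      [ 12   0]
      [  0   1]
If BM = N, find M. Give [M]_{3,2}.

Left-multiplying both sides by B⁻¹ gives M = B⁻¹N.
B has determinant -6; B⁻¹ = [[-1/2, -1/2, 3/2], [2/3, 1/3, -7/3], [-5/6, -1/6, 13/6]].
M = B⁻¹N = [[-1/2, -1/2, 3/2], [2/3, 1/3, -7/3], [-5/6, -1/6, 13/6]] · [[0, -1], [12, 0], [0, 1]] = [[-6, 2], [4, -3], [-2, 3]].

3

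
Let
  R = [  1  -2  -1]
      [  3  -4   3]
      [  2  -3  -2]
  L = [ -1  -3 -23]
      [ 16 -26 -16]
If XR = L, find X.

R is on the right of X, so right-multiply by R⁻¹: X = LR⁻¹.
det R = -6; the adjugate gives R⁻¹ = [[-17/6, 1/6, 5/3], [-2, 0, 1], [1/6, 1/6, -1/3]].
X = LR⁻¹ = [[-1, -3, -23], [16, -26, -16]] · [[-17/6, 1/6, 5/3], [-2, 0, 1], [1/6, 1/6, -1/3]] = [[5, -4, 3], [4, 0, 6]].

X = [[5, -4, 3], [4, 0, 6]]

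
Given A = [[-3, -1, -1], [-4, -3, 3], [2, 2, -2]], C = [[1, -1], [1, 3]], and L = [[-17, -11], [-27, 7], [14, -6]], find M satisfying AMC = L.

Isolating M: multiply by A⁻¹ from the left and C⁻¹ from the right, so M = A⁻¹LC⁻¹.
det A = 4, so A⁻¹ = [[0, -1, -3/2], [-1/2, 2, 13/4], [-1/2, 1, 5/4]].
det C = 4, so C⁻¹ = [[3/4, 1/4], [-1/4, 1/4]].
A⁻¹L = [[6, 2], [0, 0], [-1, 5]].
M = (A⁻¹L)C⁻¹ = [[4, 2], [0, 0], [-2, 1]].

M = [[4, 2], [0, 0], [-2, 1]]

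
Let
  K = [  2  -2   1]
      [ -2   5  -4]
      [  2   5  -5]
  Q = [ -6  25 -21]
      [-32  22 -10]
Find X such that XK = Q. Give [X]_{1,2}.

Right-multiplying both sides by K⁻¹ gives X = QK⁻¹.
K has determinant 6; K⁻¹ = [[-5/6, -5/6, 1/2], [-3, -2, 1], [-10/3, -7/3, 1]].
X = QK⁻¹ = [[-6, 25, -21], [-32, 22, -10]] · [[-5/6, -5/6, 1/2], [-3, -2, 1], [-10/3, -7/3, 1]] = [[0, 4, 1], [-6, 6, -4]].

4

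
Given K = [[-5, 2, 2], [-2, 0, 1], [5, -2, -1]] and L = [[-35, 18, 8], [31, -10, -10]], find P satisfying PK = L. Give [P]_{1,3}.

-5

K is on the right of P, so right-multiply by K⁻¹: P = LK⁻¹.
det K = 4; the adjugate gives K⁻¹ = [[1/2, -1/2, 1/2], [3/4, -5/4, 1/4], [1, 0, 1]].
P = LK⁻¹ = [[-35, 18, 8], [31, -10, -10]] · [[1/2, -1/2, 1/2], [3/4, -5/4, 1/4], [1, 0, 1]] = [[4, -5, -5], [-2, -3, 3]].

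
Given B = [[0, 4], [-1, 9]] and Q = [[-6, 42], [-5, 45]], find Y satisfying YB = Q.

Right-multiplying both sides by B⁻¹ gives Y = QB⁻¹.
B has determinant 4; B⁻¹ = [[9/4, -1], [1/4, 0]].
Y = QB⁻¹ = [[-6, 42], [-5, 45]] · [[9/4, -1], [1/4, 0]] = [[-3, 6], [0, 5]].

Y = [[-3, 6], [0, 5]]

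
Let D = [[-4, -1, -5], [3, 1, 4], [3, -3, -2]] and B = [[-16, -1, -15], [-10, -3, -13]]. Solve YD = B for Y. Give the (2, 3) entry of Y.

Right-multiplying both sides by D⁻¹ gives Y = BD⁻¹.
det D = 2; the adjugate gives D⁻¹ = [[5, 13/2, 1/2], [9, 23/2, 1/2], [-6, -15/2, -1/2]].
Y = BD⁻¹ = [[-16, -1, -15], [-10, -3, -13]] · [[5, 13/2, 1/2], [9, 23/2, 1/2], [-6, -15/2, -1/2]] = [[1, -3, -1], [1, -2, 0]].

0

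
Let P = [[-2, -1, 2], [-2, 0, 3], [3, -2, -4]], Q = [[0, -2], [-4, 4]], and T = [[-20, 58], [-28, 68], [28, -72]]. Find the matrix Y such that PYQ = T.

Y = [[4, 1], [3, -1], [-4, 3]]

Y = P⁻¹TQ⁻¹ (apply P⁻¹ on the left and Q⁻¹ on the right).
P has determinant -5; P⁻¹ = [[-6/5, 8/5, 3/5], [-1/5, -2/5, -2/5], [-4/5, 7/5, 2/5]].
det Q = -8, so Q⁻¹ = [[-1/2, -1/4], [-1/2, 0]].
P⁻¹T = [[-4, -4], [4, -10], [-12, 20]].
Y = (P⁻¹T)Q⁻¹ = [[4, 1], [3, -1], [-4, 3]].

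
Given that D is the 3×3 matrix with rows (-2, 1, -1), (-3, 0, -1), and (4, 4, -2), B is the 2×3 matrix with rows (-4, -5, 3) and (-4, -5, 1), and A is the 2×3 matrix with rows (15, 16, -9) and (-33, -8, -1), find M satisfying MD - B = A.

M = [[-1, 1, 3], [3, 5, -4]]

MD = A + B = [[11, 11, -6], [-37, -13, 0]].
Since D sits to the right of M, M = (A + B)D⁻¹.
det D = -6; the adjugate gives D⁻¹ = [[-2/3, 1/3, 1/6], [5/3, -4/3, -1/6], [2, -2, -1/2]].
M = (A + B)D⁻¹ = [[-1, 1, 3], [3, 5, -4]].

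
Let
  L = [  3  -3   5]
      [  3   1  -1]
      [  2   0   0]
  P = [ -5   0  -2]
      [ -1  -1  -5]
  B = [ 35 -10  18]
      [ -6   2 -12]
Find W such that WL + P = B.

WL = B − P = [[40, -10, 20], [-5, 3, -7]].
Right-multiplying both sides by L⁻¹ gives W = (B − P)L⁻¹.
det L = -4; the adjugate gives L⁻¹ = [[0, 0, 1/2], [1/2, 5/2, -9/2], [1/2, 3/2, -3]].
W = (B − P)L⁻¹ = [[5, 5, 5], [-2, -3, 5]].

W = [[5, 5, 5], [-2, -3, 5]]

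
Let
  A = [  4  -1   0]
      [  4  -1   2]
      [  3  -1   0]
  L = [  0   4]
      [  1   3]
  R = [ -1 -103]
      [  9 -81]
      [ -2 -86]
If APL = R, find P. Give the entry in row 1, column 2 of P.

1

P = A⁻¹RL⁻¹ (apply A⁻¹ on the left and L⁻¹ on the right).
det A = 2, so A⁻¹ = [[1, 0, -1], [3, 0, -4], [-1/2, 1/2, 0]].
det L = -4, so L⁻¹ = [[-3/4, 1], [1/4, 0]].
A⁻¹R = [[1, -17], [5, 35], [5, 11]].
P = (A⁻¹R)L⁻¹ = [[-5, 1], [5, 5], [-1, 5]].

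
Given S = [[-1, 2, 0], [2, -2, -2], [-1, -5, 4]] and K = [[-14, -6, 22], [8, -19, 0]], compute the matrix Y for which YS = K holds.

Y = [[4, -3, 4], [-5, 2, 1]]

S is on the right of Y, so right-multiply by S⁻¹: Y = KS⁻¹.
S has determinant 6; S⁻¹ = [[-3, -4/3, -2/3], [-1, -2/3, -1/3], [-2, -7/6, -1/3]].
Y = KS⁻¹ = [[-14, -6, 22], [8, -19, 0]] · [[-3, -4/3, -2/3], [-1, -2/3, -1/3], [-2, -7/6, -1/3]] = [[4, -3, 4], [-5, 2, 1]].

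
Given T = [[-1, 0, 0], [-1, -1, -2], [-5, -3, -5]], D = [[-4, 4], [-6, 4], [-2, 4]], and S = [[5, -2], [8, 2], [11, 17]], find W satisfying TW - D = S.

TW = S + D = [[1, 2], [2, 6], [9, 21]].
Since T multiplies W on the left, W = T⁻¹(S + D).
det T = 1; the adjugate gives T⁻¹ = [[-1, 0, 0], [5, 5, -2], [-2, -3, 1]].
W = T⁻¹(S + D) = [[-1, -2], [-3, -2], [1, -1]].

W = [[-1, -2], [-3, -2], [1, -1]]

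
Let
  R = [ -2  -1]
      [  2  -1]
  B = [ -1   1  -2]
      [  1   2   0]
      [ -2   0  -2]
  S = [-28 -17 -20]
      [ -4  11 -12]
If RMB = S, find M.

M = [[1, 3, -2], [-3, 3, -5]]

Isolating M: multiply by R⁻¹ from the left and B⁻¹ from the right, so M = R⁻¹SB⁻¹.
det R = 4, so R⁻¹ = [[-1/4, 1/4], [-1/2, -1/2]].
det B = -2, so B⁻¹ = [[2, -1, -2], [-1, 1, 1], [-2, 1, 3/2]].
R⁻¹S = [[6, 7, 2], [16, 3, 16]].
M = (R⁻¹S)B⁻¹ = [[1, 3, -2], [-3, 3, -5]].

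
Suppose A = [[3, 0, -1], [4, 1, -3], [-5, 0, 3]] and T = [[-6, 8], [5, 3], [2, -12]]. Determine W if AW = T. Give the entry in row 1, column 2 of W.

A is on the left of W, so left-multiply by A⁻¹: W = A⁻¹T.
det A = 4, so A⁻¹ = [[3/4, 0, 1/4], [3/4, 1, 5/4], [5/4, 0, 3/4]].
W = A⁻¹T = [[3/4, 0, 1/4], [3/4, 1, 5/4], [5/4, 0, 3/4]] · [[-6, 8], [5, 3], [2, -12]] = [[-4, 3], [3, -6], [-6, 1]].

3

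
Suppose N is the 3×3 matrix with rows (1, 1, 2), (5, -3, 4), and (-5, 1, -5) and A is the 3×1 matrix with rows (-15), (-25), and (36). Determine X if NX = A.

Left-multiplying both sides by N⁻¹ gives X = N⁻¹A.
N has determinant -4; N⁻¹ = [[-11/4, -7/4, -5/2], [-5/4, -5/4, -3/2], [5/2, 3/2, 2]].
X = N⁻¹A = [[-11/4, -7/4, -5/2], [-5/4, -5/4, -3/2], [5/2, 3/2, 2]] · [[-15], [-25], [36]] = [[-5], [-4], [-3]].

X = [[-5], [-4], [-3]]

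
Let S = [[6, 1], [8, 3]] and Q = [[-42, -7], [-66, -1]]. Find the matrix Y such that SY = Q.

Y = [[-6, -2], [-6, 5]]

Left-multiplying both sides by S⁻¹ gives Y = S⁻¹Q.
S has determinant 10; S⁻¹ = [[3/10, -1/10], [-4/5, 3/5]].
Y = S⁻¹Q = [[3/10, -1/10], [-4/5, 3/5]] · [[-42, -7], [-66, -1]] = [[-6, -2], [-6, 5]].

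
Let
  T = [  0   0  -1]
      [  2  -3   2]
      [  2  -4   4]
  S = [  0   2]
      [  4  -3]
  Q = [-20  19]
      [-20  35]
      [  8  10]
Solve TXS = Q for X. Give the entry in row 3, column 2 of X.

X = T⁻¹QS⁻¹ (apply T⁻¹ on the left and S⁻¹ on the right).
det T = 2; the adjugate gives T⁻¹ = [[-2, 2, -3/2], [-2, 1, -1], [-1, 0, 0]].
S has determinant -8; S⁻¹ = [[3/8, 1/4], [1/2, 0]].
T⁻¹Q = [[-12, 17], [12, -13], [20, -19]].
X = (T⁻¹Q)S⁻¹ = [[4, -3], [-2, 3], [-2, 5]].

5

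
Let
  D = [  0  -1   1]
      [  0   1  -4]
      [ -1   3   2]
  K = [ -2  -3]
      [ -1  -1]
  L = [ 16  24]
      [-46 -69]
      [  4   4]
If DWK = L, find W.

W = [[-1, 4], [3, 0], [-5, 0]]

Isolating W: multiply by D⁻¹ from the left and K⁻¹ from the right, so W = D⁻¹LK⁻¹.
det D = -3, so D⁻¹ = [[-14/3, -5/3, -1], [-4/3, -1/3, 0], [-1/3, -1/3, 0]].
det K = -1; the adjugate gives K⁻¹ = [[1, -3], [-1, 2]].
D⁻¹L = [[-2, -1], [-6, -9], [10, 15]].
W = (D⁻¹L)K⁻¹ = [[-1, 4], [3, 0], [-5, 0]].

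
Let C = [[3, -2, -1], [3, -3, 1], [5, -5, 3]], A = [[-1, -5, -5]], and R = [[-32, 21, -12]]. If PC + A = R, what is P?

P = [[-5, 3, -5]]

PC = R − A = [[-31, 26, -7]].
Since C sits to the right of P, P = (R − A)C⁻¹.
det C = -4, so C⁻¹ = [[1, -11/4, 5/4], [1, -7/2, 3/2], [0, -5/4, 3/4]].
P = (R − A)C⁻¹ = [[-5, 3, -5]].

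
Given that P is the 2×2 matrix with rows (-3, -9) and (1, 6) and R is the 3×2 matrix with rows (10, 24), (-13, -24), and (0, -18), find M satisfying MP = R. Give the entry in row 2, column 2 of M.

5

Since P sits to the right of M, M = RP⁻¹.
P has determinant -9; P⁻¹ = [[-2/3, -1], [1/9, 1/3]].
M = RP⁻¹ = [[10, 24], [-13, -24], [0, -18]] · [[-2/3, -1], [1/9, 1/3]] = [[-4, -2], [6, 5], [-2, -6]].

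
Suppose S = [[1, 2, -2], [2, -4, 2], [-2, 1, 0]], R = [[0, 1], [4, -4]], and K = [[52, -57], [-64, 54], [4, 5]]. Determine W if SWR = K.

Left-multiply by S⁻¹ and right-multiply by R⁻¹: W = S⁻¹KR⁻¹.
det S = 2; the adjugate gives S⁻¹ = [[-1, -1, -2], [-2, -2, -3], [-3, -5/2, -4]].
det R = -4; the adjugate gives R⁻¹ = [[1, 1/4], [1, 0]].
S⁻¹K = [[4, -7], [12, -9], [-12, 16]].
W = (S⁻¹K)R⁻¹ = [[-3, 1], [3, 3], [4, -3]].

W = [[-3, 1], [3, 3], [4, -3]]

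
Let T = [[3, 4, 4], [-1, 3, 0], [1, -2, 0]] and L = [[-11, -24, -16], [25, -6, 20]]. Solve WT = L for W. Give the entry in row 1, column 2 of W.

-6

Right-multiplying both sides by T⁻¹ gives W = LT⁻¹.
det T = -4, so T⁻¹ = [[0, 2, 3], [0, 1, 1], [1/4, -5/2, -13/4]].
W = LT⁻¹ = [[-11, -24, -16], [25, -6, 20]] · [[0, 2, 3], [0, 1, 1], [1/4, -5/2, -13/4]] = [[-4, -6, -5], [5, -6, 4]].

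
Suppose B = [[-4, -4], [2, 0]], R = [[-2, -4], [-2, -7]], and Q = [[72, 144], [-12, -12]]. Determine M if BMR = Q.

Left-multiply by B⁻¹ and right-multiply by R⁻¹: M = B⁻¹QR⁻¹.
det B = 8, so B⁻¹ = [[0, 1/2], [-1/4, -1/2]].
det R = 6; the adjugate gives R⁻¹ = [[-7/6, 2/3], [1/3, -1/3]].
B⁻¹Q = [[-6, -6], [-12, -30]].
M = (B⁻¹Q)R⁻¹ = [[5, -2], [4, 2]].

M = [[5, -2], [4, 2]]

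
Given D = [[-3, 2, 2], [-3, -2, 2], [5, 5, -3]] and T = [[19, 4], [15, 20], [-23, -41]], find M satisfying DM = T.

Left-multiplying both sides by D⁻¹ gives M = D⁻¹T.
det D = 4, so D⁻¹ = [[-1, 4, 2], [1/4, -1/4, 0], [-5/4, 25/4, 3]].
M = D⁻¹T = [[-1, 4, 2], [1/4, -1/4, 0], [-5/4, 25/4, 3]] · [[19, 4], [15, 20], [-23, -41]] = [[-5, -6], [1, -4], [1, -3]].

M = [[-5, -6], [1, -4], [1, -3]]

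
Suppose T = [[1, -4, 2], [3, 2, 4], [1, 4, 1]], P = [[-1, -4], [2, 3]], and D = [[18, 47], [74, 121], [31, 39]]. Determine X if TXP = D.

X = T⁻¹DP⁻¹ (apply T⁻¹ on the left and P⁻¹ on the right).
det T = 2, so T⁻¹ = [[-7, 6, -10], [1/2, -1/2, 1], [5, -4, 7]].
det P = 5, so P⁻¹ = [[3/5, 4/5], [-2/5, -1/5]].
T⁻¹D = [[8, 7], [3, 2], [11, 24]].
X = (T⁻¹D)P⁻¹ = [[2, 5], [1, 2], [-3, 4]].

X = [[2, 5], [1, 2], [-3, 4]]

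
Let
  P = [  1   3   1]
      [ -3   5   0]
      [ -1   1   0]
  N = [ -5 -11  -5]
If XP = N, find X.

X = [[-5, 2, -6]]

P is on the right of X, so right-multiply by P⁻¹: X = NP⁻¹.
det P = 2, so P⁻¹ = [[0, 1/2, -5/2], [0, 1/2, -3/2], [1, -2, 7]].
X = NP⁻¹ = [[-5, -11, -5]] · [[0, 1/2, -5/2], [0, 1/2, -3/2], [1, -2, 7]] = [[-5, 2, -6]].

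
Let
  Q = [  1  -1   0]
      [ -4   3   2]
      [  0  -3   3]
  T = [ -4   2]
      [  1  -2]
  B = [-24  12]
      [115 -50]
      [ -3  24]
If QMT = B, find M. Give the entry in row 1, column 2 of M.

Isolating M: multiply by Q⁻¹ from the left and T⁻¹ from the right, so M = Q⁻¹BT⁻¹.
Q has determinant 3; Q⁻¹ = [[5, 1, -2/3], [4, 1, -2/3], [4, 1, -1/3]].
T has determinant 6; T⁻¹ = [[-1/3, -1/3], [-1/6, -2/3]].
Q⁻¹B = [[-3, -6], [21, -18], [20, -10]].
M = (Q⁻¹B)T⁻¹ = [[2, 5], [-4, 5], [-5, 0]].

5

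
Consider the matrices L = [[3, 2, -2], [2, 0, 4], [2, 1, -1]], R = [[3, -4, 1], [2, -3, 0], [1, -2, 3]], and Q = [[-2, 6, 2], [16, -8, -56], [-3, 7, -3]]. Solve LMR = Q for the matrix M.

M = L⁻¹QR⁻¹ (apply L⁻¹ on the left and R⁻¹ on the right).
det L = 4; the adjugate gives L⁻¹ = [[-1, 0, 2], [5/2, 1/4, -4], [1/2, 1/4, -1]].
det R = -4, so R⁻¹ = [[9/4, -5/2, -3/4], [3/2, -2, -1/2], [1/4, -1/2, 1/4]].
L⁻¹Q = [[-4, 8, -8], [11, -15, 3], [6, -6, -10]].
M = (L⁻¹Q)R⁻¹ = [[1, -2, -3], [3, 1, 0], [2, 2, -4]].

M = [[1, -2, -3], [3, 1, 0], [2, 2, -4]]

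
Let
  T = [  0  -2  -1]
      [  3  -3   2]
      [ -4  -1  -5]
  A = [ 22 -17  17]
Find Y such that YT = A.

Y = [[0, 6, -1]]

T is on the right of Y, so right-multiply by T⁻¹: Y = AT⁻¹.
T has determinant 1; T⁻¹ = [[17, -9, -7], [7, -4, -3], [-15, 8, 6]].
Y = AT⁻¹ = [[22, -17, 17]] · [[17, -9, -7], [7, -4, -3], [-15, 8, 6]] = [[0, 6, -1]].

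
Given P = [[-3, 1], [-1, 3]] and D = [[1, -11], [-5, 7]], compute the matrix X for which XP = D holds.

X = [[1, -4], [1, 2]]

Since P sits to the right of X, X = DP⁻¹.
det P = -8, so P⁻¹ = [[-3/8, 1/8], [-1/8, 3/8]].
X = DP⁻¹ = [[1, -11], [-5, 7]] · [[-3/8, 1/8], [-1/8, 3/8]] = [[1, -4], [1, 2]].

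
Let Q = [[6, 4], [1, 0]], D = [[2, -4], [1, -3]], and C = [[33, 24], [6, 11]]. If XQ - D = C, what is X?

XQ = C + D = [[35, 20], [7, 8]].
Q is on the right of X, so right-multiply by Q⁻¹: X = (C + D)Q⁻¹.
Q has determinant -4; Q⁻¹ = [[0, 1], [1/4, -3/2]].
X = (C + D)Q⁻¹ = [[5, 5], [2, -5]].

X = [[5, 5], [2, -5]]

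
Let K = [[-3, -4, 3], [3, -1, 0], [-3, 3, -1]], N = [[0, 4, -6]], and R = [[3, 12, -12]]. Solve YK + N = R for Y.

Y = [[-3, -5, -3]]

YK = R − N = [[3, 8, -6]].
Right-multiplying both sides by K⁻¹ gives Y = (R − N)K⁻¹.
det K = 3; the adjugate gives K⁻¹ = [[1/3, 5/3, 1], [1, 4, 3], [2, 7, 5]].
Y = (R − N)K⁻¹ = [[-3, -5, -3]].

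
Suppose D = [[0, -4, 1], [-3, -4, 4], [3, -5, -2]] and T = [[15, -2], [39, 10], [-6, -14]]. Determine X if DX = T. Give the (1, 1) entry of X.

-5

Left-multiplying both sides by D⁻¹ gives X = D⁻¹T.
det D = 3, so D⁻¹ = [[28/3, -13/3, -4], [2, -1, -1], [9, -4, -4]].
X = D⁻¹T = [[28/3, -13/3, -4], [2, -1, -1], [9, -4, -4]] · [[15, -2], [39, 10], [-6, -14]] = [[-5, -6], [-3, 0], [3, -2]].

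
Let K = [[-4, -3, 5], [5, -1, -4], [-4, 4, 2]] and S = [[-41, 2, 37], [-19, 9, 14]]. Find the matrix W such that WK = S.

K is on the right of W, so right-multiply by K⁻¹: W = SK⁻¹.
det K = 6, so K⁻¹ = [[7/3, 13/3, 17/6], [1, 2, 3/2], [8/3, 14/3, 19/6]].
W = SK⁻¹ = [[-41, 2, 37], [-19, 9, 14]] · [[7/3, 13/3, 17/6], [1, 2, 3/2], [8/3, 14/3, 19/6]] = [[5, -1, 4], [2, 1, 4]].

W = [[5, -1, 4], [2, 1, 4]]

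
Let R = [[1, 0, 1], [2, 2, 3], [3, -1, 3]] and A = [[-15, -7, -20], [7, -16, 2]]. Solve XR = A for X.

Right-multiplying both sides by R⁻¹ gives X = AR⁻¹.
R has determinant 1; R⁻¹ = [[9, -1, -2], [3, 0, -1], [-8, 1, 2]].
X = AR⁻¹ = [[-15, -7, -20], [7, -16, 2]] · [[9, -1, -2], [3, 0, -1], [-8, 1, 2]] = [[4, -5, -3], [-1, -5, 6]].

X = [[4, -5, -3], [-1, -5, 6]]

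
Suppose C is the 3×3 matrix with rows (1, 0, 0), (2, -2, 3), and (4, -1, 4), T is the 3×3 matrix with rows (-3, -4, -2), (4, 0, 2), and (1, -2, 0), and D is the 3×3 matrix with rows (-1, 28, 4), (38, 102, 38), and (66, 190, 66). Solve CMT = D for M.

Isolating M: multiply by C⁻¹ from the left and T⁻¹ from the right, so M = C⁻¹DT⁻¹.
det C = -5; the adjugate gives C⁻¹ = [[1, 0, 0], [-4/5, -4/5, 3/5], [-6/5, -1/5, 2/5]].
det T = -4, so T⁻¹ = [[-1, -1, 2], [-1/2, -1/2, 1/2], [2, 5/2, -4]].
C⁻¹D = [[-1, 28, 4], [10, 10, 6], [20, 22, 14]].
M = (C⁻¹D)T⁻¹ = [[-5, -3, -4], [-3, 0, 1], [-3, 4, -5]].

M = [[-5, -3, -4], [-3, 0, 1], [-3, 4, -5]]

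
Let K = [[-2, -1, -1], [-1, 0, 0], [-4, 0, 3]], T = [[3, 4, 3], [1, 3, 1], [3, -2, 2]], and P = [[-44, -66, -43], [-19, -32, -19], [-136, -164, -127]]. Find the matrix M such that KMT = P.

Left-multiply by K⁻¹ and right-multiply by T⁻¹: M = K⁻¹PT⁻¹.
K has determinant -3; K⁻¹ = [[0, -1, 0], [-1, 10/3, -1/3], [0, -4/3, 1/3]].
det T = -5; the adjugate gives T⁻¹ = [[-8/5, 14/5, 1], [-1/5, 3/5, 0], [11/5, -18/5, -1]].
K⁻¹P = [[19, 32, 19], [26, 14, 22], [-20, -12, -17]].
M = (K⁻¹P)T⁻¹ = [[5, 4, 0], [4, 2, 4], [-3, -2, -3]].

M = [[5, 4, 0], [4, 2, 4], [-3, -2, -3]]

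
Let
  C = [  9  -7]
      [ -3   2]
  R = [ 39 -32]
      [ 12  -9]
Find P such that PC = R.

P = [[6, 5], [1, -1]]

Right-multiplying both sides by C⁻¹ gives P = RC⁻¹.
C has determinant -3; C⁻¹ = [[-2/3, -7/3], [-1, -3]].
P = RC⁻¹ = [[39, -32], [12, -9]] · [[-2/3, -7/3], [-1, -3]] = [[6, 5], [1, -1]].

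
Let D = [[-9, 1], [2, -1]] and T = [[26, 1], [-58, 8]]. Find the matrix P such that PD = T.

Right-multiplying both sides by D⁻¹ gives P = TD⁻¹.
det D = 7; the adjugate gives D⁻¹ = [[-1/7, -1/7], [-2/7, -9/7]].
P = TD⁻¹ = [[26, 1], [-58, 8]] · [[-1/7, -1/7], [-2/7, -9/7]] = [[-4, -5], [6, -2]].

P = [[-4, -5], [6, -2]]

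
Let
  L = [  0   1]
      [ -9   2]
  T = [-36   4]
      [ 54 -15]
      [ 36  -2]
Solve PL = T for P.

Since L sits to the right of P, P = TL⁻¹.
L has determinant 9; L⁻¹ = [[2/9, -1/9], [1, 0]].
P = TL⁻¹ = [[-36, 4], [54, -15], [36, -2]] · [[2/9, -1/9], [1, 0]] = [[-4, 4], [-3, -6], [6, -4]].

P = [[-4, 4], [-3, -6], [6, -4]]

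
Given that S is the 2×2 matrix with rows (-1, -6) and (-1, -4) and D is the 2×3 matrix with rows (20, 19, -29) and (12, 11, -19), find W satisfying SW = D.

W = [[4, 5, -1], [-4, -4, 5]]

Since S multiplies W on the left, W = S⁻¹D.
det S = -2, so S⁻¹ = [[2, -3], [-1/2, 1/2]].
W = S⁻¹D = [[2, -3], [-1/2, 1/2]] · [[20, 19, -29], [12, 11, -19]] = [[4, 5, -1], [-4, -4, 5]].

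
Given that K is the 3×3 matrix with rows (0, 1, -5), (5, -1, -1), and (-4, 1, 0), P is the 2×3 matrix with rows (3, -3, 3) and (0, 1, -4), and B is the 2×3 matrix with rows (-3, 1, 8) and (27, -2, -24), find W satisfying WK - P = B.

W = [[-3, 4, 5], [5, 3, -3]]

WK = B + P = [[0, -2, 11], [27, -1, -28]].
Since K sits to the right of W, W = (B + P)K⁻¹.
det K = -1; the adjugate gives K⁻¹ = [[-1, 5, 6], [-4, 20, 25], [-1, 4, 5]].
W = (B + P)K⁻¹ = [[-3, 4, 5], [5, 3, -3]].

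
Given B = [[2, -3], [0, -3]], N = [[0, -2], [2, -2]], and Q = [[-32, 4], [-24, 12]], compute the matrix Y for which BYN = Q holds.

Y = [[4, -2], [-2, 4]]

Y = B⁻¹QN⁻¹ (apply B⁻¹ on the left and N⁻¹ on the right).
det B = -6; the adjugate gives B⁻¹ = [[1/2, -1/2], [0, -1/3]].
N has determinant 4; N⁻¹ = [[-1/2, 1/2], [-1/2, 0]].
B⁻¹Q = [[-4, -4], [8, -4]].
Y = (B⁻¹Q)N⁻¹ = [[4, -2], [-2, 4]].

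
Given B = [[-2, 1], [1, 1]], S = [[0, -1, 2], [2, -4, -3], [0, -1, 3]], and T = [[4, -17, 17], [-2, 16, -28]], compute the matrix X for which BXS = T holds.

Isolating X: multiply by B⁻¹ from the left and S⁻¹ from the right, so X = B⁻¹TS⁻¹.
B has determinant -3; B⁻¹ = [[-1/3, 1/3], [1/3, 2/3]].
det S = 2, so S⁻¹ = [[-15/2, 1/2, 11/2], [-3, 0, 2], [-1, 0, 1]].
B⁻¹T = [[-2, 11, -15], [0, 5, -13]].
X = (B⁻¹T)S⁻¹ = [[-3, -1, -4], [-2, 0, -3]].

X = [[-3, -1, -4], [-2, 0, -3]]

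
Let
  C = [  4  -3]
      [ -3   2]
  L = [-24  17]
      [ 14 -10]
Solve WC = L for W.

W = [[-3, 4], [2, -2]]

Since C sits to the right of W, W = LC⁻¹.
det C = -1, so C⁻¹ = [[-2, -3], [-3, -4]].
W = LC⁻¹ = [[-24, 17], [14, -10]] · [[-2, -3], [-3, -4]] = [[-3, 4], [2, -2]].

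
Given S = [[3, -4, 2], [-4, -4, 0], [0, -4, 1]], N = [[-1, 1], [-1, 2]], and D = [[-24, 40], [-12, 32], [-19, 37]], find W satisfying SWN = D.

W = [[2, 0], [0, -5], [1, -2]]

Left-multiply by S⁻¹ and right-multiply by N⁻¹: W = S⁻¹DN⁻¹.
S has determinant 4; S⁻¹ = [[-1, -1, 2], [1, 3/4, -2], [4, 3, -7]].
N has determinant -1; N⁻¹ = [[-2, 1], [-1, 1]].
S⁻¹D = [[-2, 2], [5, -10], [1, -3]].
W = (S⁻¹D)N⁻¹ = [[2, 0], [0, -5], [1, -2]].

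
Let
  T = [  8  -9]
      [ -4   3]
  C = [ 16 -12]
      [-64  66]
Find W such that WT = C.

Since T sits to the right of W, W = CT⁻¹.
T has determinant -12; T⁻¹ = [[-1/4, -3/4], [-1/3, -2/3]].
W = CT⁻¹ = [[16, -12], [-64, 66]] · [[-1/4, -3/4], [-1/3, -2/3]] = [[0, -4], [-6, 4]].

W = [[0, -4], [-6, 4]]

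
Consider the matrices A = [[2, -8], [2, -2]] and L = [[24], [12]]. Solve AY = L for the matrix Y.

Y = [[4], [-2]]

A is on the left of Y, so left-multiply by A⁻¹: Y = A⁻¹L.
A has determinant 12; A⁻¹ = [[-1/6, 2/3], [-1/6, 1/6]].
Y = A⁻¹L = [[-1/6, 2/3], [-1/6, 1/6]] · [[24], [12]] = [[4], [-2]].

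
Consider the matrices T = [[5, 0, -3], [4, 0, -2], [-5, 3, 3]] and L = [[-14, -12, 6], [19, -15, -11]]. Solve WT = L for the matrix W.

Right-multiplying both sides by T⁻¹ gives W = LT⁻¹.
det T = -6; the adjugate gives T⁻¹ = [[-1, 3/2, 0], [1/3, 0, 1/3], [-2, 5/2, 0]].
W = LT⁻¹ = [[-14, -12, 6], [19, -15, -11]] · [[-1, 3/2, 0], [1/3, 0, 1/3], [-2, 5/2, 0]] = [[-2, -6, -4], [-2, 1, -5]].

W = [[-2, -6, -4], [-2, 1, -5]]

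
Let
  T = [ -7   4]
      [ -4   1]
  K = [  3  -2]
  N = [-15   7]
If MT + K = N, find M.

M = [[2, 1]]

MT = N − K = [[-18, 9]].
Right-multiplying both sides by T⁻¹ gives M = (N − K)T⁻¹.
det T = 9, so T⁻¹ = [[1/9, -4/9], [4/9, -7/9]].
M = (N − K)T⁻¹ = [[2, 1]].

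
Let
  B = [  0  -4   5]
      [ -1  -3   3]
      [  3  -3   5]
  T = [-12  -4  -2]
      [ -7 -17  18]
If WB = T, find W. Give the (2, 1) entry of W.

B is on the right of W, so right-multiply by B⁻¹: W = TB⁻¹.
det B = 4, so B⁻¹ = [[-3/2, 5/4, 3/4], [7/2, -15/4, -5/4], [3, -3, -1]].
W = TB⁻¹ = [[-12, -4, -2], [-7, -17, 18]] · [[-3/2, 5/4, 3/4], [7/2, -15/4, -5/4], [3, -3, -1]] = [[-2, 6, -2], [5, 1, -2]].

5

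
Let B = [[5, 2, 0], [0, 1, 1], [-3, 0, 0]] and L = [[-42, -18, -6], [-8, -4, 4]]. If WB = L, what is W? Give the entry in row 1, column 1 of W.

-6

Since B sits to the right of W, W = LB⁻¹.
det B = -6, so B⁻¹ = [[0, 0, -1/3], [1/2, 0, 5/6], [-1/2, 1, -5/6]].
W = LB⁻¹ = [[-42, -18, -6], [-8, -4, 4]] · [[0, 0, -1/3], [1/2, 0, 5/6], [-1/2, 1, -5/6]] = [[-6, -6, 4], [-4, 4, -4]].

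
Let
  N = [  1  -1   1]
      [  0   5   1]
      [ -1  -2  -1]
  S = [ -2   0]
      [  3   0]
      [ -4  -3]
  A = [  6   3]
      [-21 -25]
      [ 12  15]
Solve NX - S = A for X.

NX = A + S = [[4, 3], [-18, -25], [8, 12]].
Since N multiplies X on the left, X = N⁻¹(A + S).
det N = 3; the adjugate gives N⁻¹ = [[-1, -1, -2], [-1/3, 0, -1/3], [5/3, 1, 5/3]].
X = N⁻¹(A + S) = [[-2, -2], [-4, -5], [2, 0]].

X = [[-2, -2], [-4, -5], [2, 0]]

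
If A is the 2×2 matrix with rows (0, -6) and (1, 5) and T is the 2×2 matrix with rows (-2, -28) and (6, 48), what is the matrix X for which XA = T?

X = [[3, -2], [-3, 6]]

Since A sits to the right of X, X = TA⁻¹.
det A = 6; the adjugate gives A⁻¹ = [[5/6, 1], [-1/6, 0]].
X = TA⁻¹ = [[-2, -28], [6, 48]] · [[5/6, 1], [-1/6, 0]] = [[3, -2], [-3, 6]].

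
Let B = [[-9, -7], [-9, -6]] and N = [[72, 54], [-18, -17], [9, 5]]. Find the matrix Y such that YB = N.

Y = [[-6, -2], [5, -3], [1, -2]]

B is on the right of Y, so right-multiply by B⁻¹: Y = NB⁻¹.
det B = -9; the adjugate gives B⁻¹ = [[2/3, -7/9], [-1, 1]].
Y = NB⁻¹ = [[72, 54], [-18, -17], [9, 5]] · [[2/3, -7/9], [-1, 1]] = [[-6, -2], [5, -3], [1, -2]].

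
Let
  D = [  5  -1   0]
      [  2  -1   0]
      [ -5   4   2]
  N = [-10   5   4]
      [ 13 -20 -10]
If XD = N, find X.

D is on the right of X, so right-multiply by D⁻¹: X = ND⁻¹.
det D = -6; the adjugate gives D⁻¹ = [[1/3, -1/3, 0], [2/3, -5/3, 0], [-1/2, 5/2, 1/2]].
X = ND⁻¹ = [[-10, 5, 4], [13, -20, -10]] · [[1/3, -1/3, 0], [2/3, -5/3, 0], [-1/2, 5/2, 1/2]] = [[-2, 5, 2], [-4, 4, -5]].

X = [[-2, 5, 2], [-4, 4, -5]]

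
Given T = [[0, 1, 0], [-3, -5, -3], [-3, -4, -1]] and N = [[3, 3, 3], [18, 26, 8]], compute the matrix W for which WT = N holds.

Right-multiplying both sides by T⁻¹ gives W = NT⁻¹.
T has determinant 6; T⁻¹ = [[-7/6, 1/6, -1/2], [1, 0, 0], [-1/2, -1/2, 1/2]].
W = NT⁻¹ = [[3, 3, 3], [18, 26, 8]] · [[-7/6, 1/6, -1/2], [1, 0, 0], [-1/2, -1/2, 1/2]] = [[-2, -1, 0], [1, -1, -5]].

W = [[-2, -1, 0], [1, -1, -5]]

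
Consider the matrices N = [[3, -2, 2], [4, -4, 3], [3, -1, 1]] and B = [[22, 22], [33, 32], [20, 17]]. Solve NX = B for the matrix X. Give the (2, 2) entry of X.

Since N multiplies X on the left, X = N⁻¹B.
det N = 3, so N⁻¹ = [[-1/3, 0, 2/3], [5/3, -1, -1/3], [8/3, -1, -4/3]].
X = N⁻¹B = [[-1/3, 0, 2/3], [5/3, -1, -1/3], [8/3, -1, -4/3]] · [[22, 22], [33, 32], [20, 17]] = [[6, 4], [-3, -1], [-1, 4]].

-1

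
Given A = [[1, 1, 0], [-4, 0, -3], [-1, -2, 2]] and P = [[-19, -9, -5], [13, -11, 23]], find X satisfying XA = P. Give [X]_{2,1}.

Since A sits to the right of X, X = PA⁻¹.
A has determinant 5; A⁻¹ = [[-6/5, -2/5, -3/5], [11/5, 2/5, 3/5], [8/5, 1/5, 4/5]].
X = PA⁻¹ = [[-19, -9, -5], [13, -11, 23]] · [[-6/5, -2/5, -3/5], [11/5, 2/5, 3/5], [8/5, 1/5, 4/5]] = [[-5, 3, 2], [-3, -5, 4]].

-3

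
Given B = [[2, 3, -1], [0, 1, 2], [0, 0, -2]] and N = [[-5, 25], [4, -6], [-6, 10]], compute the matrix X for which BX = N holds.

X = [[2, 4], [-2, 4], [3, -5]]

B is on the left of X, so left-multiply by B⁻¹: X = B⁻¹N.
B has determinant -4; B⁻¹ = [[1/2, -3/2, -7/4], [0, 1, 1], [0, 0, -1/2]].
X = B⁻¹N = [[1/2, -3/2, -7/4], [0, 1, 1], [0, 0, -1/2]] · [[-5, 25], [4, -6], [-6, 10]] = [[2, 4], [-2, 4], [3, -5]].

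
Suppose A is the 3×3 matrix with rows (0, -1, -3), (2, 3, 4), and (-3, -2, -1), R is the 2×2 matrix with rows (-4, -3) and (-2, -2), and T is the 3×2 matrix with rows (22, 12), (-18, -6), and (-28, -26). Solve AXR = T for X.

X = A⁻¹TR⁻¹ (apply A⁻¹ on the left and R⁻¹ on the right).
det A = -5, so A⁻¹ = [[-1, -1, -1], [2, 9/5, 6/5], [-1, -3/5, -2/5]].
det R = 2; the adjugate gives R⁻¹ = [[-1, 3/2], [1, -2]].
A⁻¹T = [[24, 20], [-22, -18], [0, 2]].
X = (A⁻¹T)R⁻¹ = [[-4, -4], [4, 3], [2, -4]].

X = [[-4, -4], [4, 3], [2, -4]]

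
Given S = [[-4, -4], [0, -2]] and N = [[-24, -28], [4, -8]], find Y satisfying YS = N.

Y = [[6, 2], [-1, 6]]

Since S sits to the right of Y, Y = NS⁻¹.
det S = 8; the adjugate gives S⁻¹ = [[-1/4, 1/2], [0, -1/2]].
Y = NS⁻¹ = [[-24, -28], [4, -8]] · [[-1/4, 1/2], [0, -1/2]] = [[6, 2], [-1, 6]].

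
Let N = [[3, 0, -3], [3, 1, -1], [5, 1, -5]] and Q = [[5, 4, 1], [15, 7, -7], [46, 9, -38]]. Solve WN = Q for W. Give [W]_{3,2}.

Since N sits to the right of W, W = QN⁻¹.
N has determinant -6; N⁻¹ = [[2/3, 1/2, -1/2], [-5/3, 0, 1], [1/3, 1/2, -1/2]].
W = QN⁻¹ = [[5, 4, 1], [15, 7, -7], [46, 9, -38]] · [[2/3, 1/2, -1/2], [-5/3, 0, 1], [1/3, 1/2, -1/2]] = [[-3, 3, 1], [-4, 4, 3], [3, 4, 5]].

4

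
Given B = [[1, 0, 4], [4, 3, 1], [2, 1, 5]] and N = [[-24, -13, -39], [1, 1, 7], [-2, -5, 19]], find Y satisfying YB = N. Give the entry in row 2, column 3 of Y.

B is on the right of Y, so right-multiply by B⁻¹: Y = NB⁻¹.
det B = 6, so B⁻¹ = [[7/3, 2/3, -2], [-3, -1/2, 5/2], [-1/3, -1/6, 1/2]].
Y = NB⁻¹ = [[-24, -13, -39], [1, 1, 7], [-2, -5, 19]] · [[7/3, 2/3, -2], [-3, -1/2, 5/2], [-1/3, -1/6, 1/2]] = [[-4, -3, -4], [-3, -1, 4], [4, -2, 1]].

4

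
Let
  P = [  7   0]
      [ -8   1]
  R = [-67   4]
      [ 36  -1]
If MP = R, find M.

Since P sits to the right of M, M = RP⁻¹.
P has determinant 7; P⁻¹ = [[1/7, 0], [8/7, 1]].
M = RP⁻¹ = [[-67, 4], [36, -1]] · [[1/7, 0], [8/7, 1]] = [[-5, 4], [4, -1]].

M = [[-5, 4], [4, -1]]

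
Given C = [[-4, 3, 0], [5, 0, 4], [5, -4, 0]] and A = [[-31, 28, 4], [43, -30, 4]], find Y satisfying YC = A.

Y = [[4, 1, -4], [-2, 1, 6]]

Right-multiplying both sides by C⁻¹ gives Y = AC⁻¹.
det C = -4, so C⁻¹ = [[-4, 0, -3], [-5, 0, -4], [5, 1/4, 15/4]].
Y = AC⁻¹ = [[-31, 28, 4], [43, -30, 4]] · [[-4, 0, -3], [-5, 0, -4], [5, 1/4, 15/4]] = [[4, 1, -4], [-2, 1, 6]].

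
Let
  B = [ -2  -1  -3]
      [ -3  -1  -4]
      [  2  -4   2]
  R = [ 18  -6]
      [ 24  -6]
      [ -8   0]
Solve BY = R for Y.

Y = [[-1, -6], [-1, 0], [-5, 6]]

Left-multiplying both sides by B⁻¹ gives Y = B⁻¹R.
det B = -4, so B⁻¹ = [[9/2, -7/2, -1/4], [1/2, -1/2, -1/4], [-7/2, 5/2, 1/4]].
Y = B⁻¹R = [[9/2, -7/2, -1/4], [1/2, -1/2, -1/4], [-7/2, 5/2, 1/4]] · [[18, -6], [24, -6], [-8, 0]] = [[-1, -6], [-1, 0], [-5, 6]].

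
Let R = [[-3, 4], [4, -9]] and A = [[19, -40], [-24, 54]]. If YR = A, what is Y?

Y = [[-1, 4], [0, -6]]

R is on the right of Y, so right-multiply by R⁻¹: Y = AR⁻¹.
det R = 11, so R⁻¹ = [[-9/11, -4/11], [-4/11, -3/11]].
Y = AR⁻¹ = [[19, -40], [-24, 54]] · [[-9/11, -4/11], [-4/11, -3/11]] = [[-1, 4], [0, -6]].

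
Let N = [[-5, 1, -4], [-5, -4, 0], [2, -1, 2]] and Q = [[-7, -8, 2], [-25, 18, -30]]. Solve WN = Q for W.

Since N sits to the right of W, W = QN⁻¹.
N has determinant -2; N⁻¹ = [[4, -1, 8], [-5, 1, -10], [-13/2, 3/2, -25/2]].
W = QN⁻¹ = [[-7, -8, 2], [-25, 18, -30]] · [[4, -1, 8], [-5, 1, -10], [-13/2, 3/2, -25/2]] = [[-1, 2, -1], [5, -2, -5]].

W = [[-1, 2, -1], [5, -2, -5]]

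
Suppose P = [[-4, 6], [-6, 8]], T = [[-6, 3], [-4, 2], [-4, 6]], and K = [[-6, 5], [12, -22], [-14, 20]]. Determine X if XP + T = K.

X = [[3, -2], [-4, 0], [1, 1]]

XP = K − T = [[0, 2], [16, -24], [-10, 14]].
Right-multiplying both sides by P⁻¹ gives X = (K − T)P⁻¹.
P has determinant 4; P⁻¹ = [[2, -3/2], [3/2, -1]].
X = (K − T)P⁻¹ = [[3, -2], [-4, 0], [1, 1]].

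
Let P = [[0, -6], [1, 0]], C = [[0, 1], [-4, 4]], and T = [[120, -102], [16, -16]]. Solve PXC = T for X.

Isolating X: multiply by P⁻¹ from the left and C⁻¹ from the right, so X = P⁻¹TC⁻¹.
P has determinant 6; P⁻¹ = [[0, 1], [-1/6, 0]].
det C = 4; the adjugate gives C⁻¹ = [[1, -1/4], [1, 0]].
P⁻¹T = [[16, -16], [-20, 17]].
X = (P⁻¹T)C⁻¹ = [[0, -4], [-3, 5]].

X = [[0, -4], [-3, 5]]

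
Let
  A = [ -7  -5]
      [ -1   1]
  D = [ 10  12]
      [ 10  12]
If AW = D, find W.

W = [[-5, -6], [5, 6]]

Since A multiplies W on the left, W = A⁻¹D.
det A = -12; the adjugate gives A⁻¹ = [[-1/12, -5/12], [-1/12, 7/12]].
W = A⁻¹D = [[-1/12, -5/12], [-1/12, 7/12]] · [[10, 12], [10, 12]] = [[-5, -6], [5, 6]].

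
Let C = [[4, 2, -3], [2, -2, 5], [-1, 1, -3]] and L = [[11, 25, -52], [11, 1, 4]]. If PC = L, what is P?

P = [[6, -5, 3], [2, -1, -5]]

C is on the right of P, so right-multiply by C⁻¹: P = LC⁻¹.
det C = 6, so C⁻¹ = [[1/6, 1/2, 2/3], [1/6, -5/2, -13/3], [0, -1, -2]].
P = LC⁻¹ = [[11, 25, -52], [11, 1, 4]] · [[1/6, 1/2, 2/3], [1/6, -5/2, -13/3], [0, -1, -2]] = [[6, -5, 3], [2, -1, -5]].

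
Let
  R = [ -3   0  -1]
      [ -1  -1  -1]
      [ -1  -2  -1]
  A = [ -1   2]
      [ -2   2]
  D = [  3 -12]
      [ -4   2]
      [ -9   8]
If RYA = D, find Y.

Isolating Y: multiply by R⁻¹ from the left and A⁻¹ from the right, so Y = R⁻¹DA⁻¹.
det R = 2; the adjugate gives R⁻¹ = [[-1/2, 1, -1/2], [0, 1, -1], [1/2, -3, 3/2]].
det A = 2, so A⁻¹ = [[1, -1], [1, -1/2]].
R⁻¹D = [[-1, 4], [5, -6], [0, 0]].
Y = (R⁻¹D)A⁻¹ = [[3, -1], [-1, -2], [0, 0]].

Y = [[3, -1], [-1, -2], [0, 0]]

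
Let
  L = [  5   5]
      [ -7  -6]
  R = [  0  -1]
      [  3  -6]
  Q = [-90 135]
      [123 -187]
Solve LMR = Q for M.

M = [[5, -5], [4, -1]]

M = L⁻¹QR⁻¹ (apply L⁻¹ on the left and R⁻¹ on the right).
det L = 5; the adjugate gives L⁻¹ = [[-6/5, -1], [7/5, 1]].
det R = 3, so R⁻¹ = [[-2, 1/3], [-1, 0]].
L⁻¹Q = [[-15, 25], [-3, 2]].
M = (L⁻¹Q)R⁻¹ = [[5, -5], [4, -1]].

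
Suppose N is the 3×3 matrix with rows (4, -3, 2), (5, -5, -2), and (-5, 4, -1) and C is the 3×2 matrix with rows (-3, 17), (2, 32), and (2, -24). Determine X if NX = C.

X = [[-1, 1], [-1, -5], [-1, -1]]

Since N multiplies X on the left, X = N⁻¹C.
det N = -3; the adjugate gives N⁻¹ = [[-13/3, -5/3, -16/3], [-5, -2, -6], [5/3, 1/3, 5/3]].
X = N⁻¹C = [[-13/3, -5/3, -16/3], [-5, -2, -6], [5/3, 1/3, 5/3]] · [[-3, 17], [2, 32], [2, -24]] = [[-1, 1], [-1, -5], [-1, -1]].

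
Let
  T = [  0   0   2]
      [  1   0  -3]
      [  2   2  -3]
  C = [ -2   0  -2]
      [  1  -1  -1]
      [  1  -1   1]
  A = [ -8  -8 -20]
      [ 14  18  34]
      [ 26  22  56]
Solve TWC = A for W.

Isolating W: multiply by T⁻¹ from the left and C⁻¹ from the right, so W = T⁻¹AC⁻¹.
det T = 4; the adjugate gives T⁻¹ = [[3/2, 1, 0], [-3/4, -1, 1/2], [1/2, 0, 0]].
det C = 4; the adjugate gives C⁻¹ = [[-1/2, 1/2, -1/2], [-1/2, 0, -1], [0, -1/2, 1/2]].
T⁻¹A = [[2, 6, 4], [5, -1, 9], [-4, -4, -10]].
W = (T⁻¹A)C⁻¹ = [[-4, -1, -5], [-2, -2, 3], [4, 3, 1]].

W = [[-4, -1, -5], [-2, -2, 3], [4, 3, 1]]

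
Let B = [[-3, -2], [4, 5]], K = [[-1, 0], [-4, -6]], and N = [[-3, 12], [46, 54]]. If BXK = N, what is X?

Left-multiply by B⁻¹ and right-multiply by K⁻¹: X = B⁻¹NK⁻¹.
det B = -7, so B⁻¹ = [[-5/7, -2/7], [4/7, 3/7]].
det K = 6; the adjugate gives K⁻¹ = [[-1, 0], [2/3, -1/6]].
B⁻¹N = [[-11, -24], [18, 30]].
X = (B⁻¹N)K⁻¹ = [[-5, 4], [2, -5]].

X = [[-5, 4], [2, -5]]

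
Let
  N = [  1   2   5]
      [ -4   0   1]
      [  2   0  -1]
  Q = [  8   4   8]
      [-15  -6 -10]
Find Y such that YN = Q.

N is on the right of Y, so right-multiply by N⁻¹: Y = QN⁻¹.
det N = -4; the adjugate gives N⁻¹ = [[0, -1/2, -1/2], [1/2, 11/4, 21/4], [0, -1, -2]].
Y = QN⁻¹ = [[8, 4, 8], [-15, -6, -10]] · [[0, -1/2, -1/2], [1/2, 11/4, 21/4], [0, -1, -2]] = [[2, -1, 1], [-3, 1, -4]].

Y = [[2, -1, 1], [-3, 1, -4]]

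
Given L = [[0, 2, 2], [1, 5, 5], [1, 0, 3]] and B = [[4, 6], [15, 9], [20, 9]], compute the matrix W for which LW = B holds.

W = [[5, -6], [-3, -2], [5, 5]]

L is on the left of W, so left-multiply by L⁻¹: W = L⁻¹B.
det L = -6, so L⁻¹ = [[-5/2, 1, 0], [-1/3, 1/3, -1/3], [5/6, -1/3, 1/3]].
W = L⁻¹B = [[-5/2, 1, 0], [-1/3, 1/3, -1/3], [5/6, -1/3, 1/3]] · [[4, 6], [15, 9], [20, 9]] = [[5, -6], [-3, -2], [5, 5]].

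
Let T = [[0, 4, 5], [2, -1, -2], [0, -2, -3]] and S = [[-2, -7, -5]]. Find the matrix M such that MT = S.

M = [[-5, -1, -6]]

T is on the right of M, so right-multiply by T⁻¹: M = ST⁻¹.
det T = 4, so T⁻¹ = [[-1/4, 1/2, -3/4], [3/2, 0, 5/2], [-1, 0, -2]].
M = ST⁻¹ = [[-2, -7, -5]] · [[-1/4, 1/2, -3/4], [3/2, 0, 5/2], [-1, 0, -2]] = [[-5, -1, -6]].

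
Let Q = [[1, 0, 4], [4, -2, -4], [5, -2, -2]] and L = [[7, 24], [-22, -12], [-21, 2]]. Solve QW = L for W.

W = [[-5, 4], [-5, 4], [3, 5]]

Since Q multiplies W on the left, W = Q⁻¹L.
Q has determinant 4; Q⁻¹ = [[-1, -2, 2], [-3, -11/2, 5], [1/2, 1/2, -1/2]].
W = Q⁻¹L = [[-1, -2, 2], [-3, -11/2, 5], [1/2, 1/2, -1/2]] · [[7, 24], [-22, -12], [-21, 2]] = [[-5, 4], [-5, 4], [3, 5]].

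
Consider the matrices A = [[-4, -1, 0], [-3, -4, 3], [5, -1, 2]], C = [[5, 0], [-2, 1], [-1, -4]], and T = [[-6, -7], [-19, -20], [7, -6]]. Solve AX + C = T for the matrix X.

AX = T − C = [[-11, -7], [-17, -21], [8, -2]].
A is on the left of X, so left-multiply by A⁻¹: X = A⁻¹(T − C).
A has determinant -1; A⁻¹ = [[5, -2, 3], [-21, 8, -12], [-23, 9, -13]].
X = A⁻¹(T − C) = [[3, 1], [-1, 3], [-4, -2]].

X = [[3, 1], [-1, 3], [-4, -2]]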